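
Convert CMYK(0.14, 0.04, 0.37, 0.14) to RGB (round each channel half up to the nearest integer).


R = 255 × (1-C) × (1-K) = 255 × 0.86 × 0.86 = 188.598 → 189
G = 255 × (1-M) × (1-K) = 255 × 0.96 × 0.86 = 210.528 → 211
B = 255 × (1-Y) × (1-K) = 255 × 0.63 × 0.86 = 138.159 → 138
= RGB(189, 211, 138)


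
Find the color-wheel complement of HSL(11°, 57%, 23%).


Complement = opposite side of color wheel = hue + 180°
H' = (11 + 180) mod 360 = 191°
S and L unchanged.
= HSL(191°, 57%, 23%)


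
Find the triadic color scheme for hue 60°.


Triadic: equally spaced at 120° intervals
H1 = 60°
H2 = (60 + 120) mod 360 = 180°
H3 = (60 + 240) mod 360 = 300°
Triadic = 60°, 180°, 300°


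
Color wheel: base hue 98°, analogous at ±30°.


Base hue: 98°
Left analog: (98 - 30) mod 360 = 68°
Right analog: (98 + 30) mod 360 = 128°
Analogous hues = 68° and 128°


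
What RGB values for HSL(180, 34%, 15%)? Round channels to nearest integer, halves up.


H=180°, S=0.34, L=0.15
C = (1-|2L-1|)×S = (1-|-0.70|)×0.34 = 0.102
H' = H/60 = 180/60 ≈ 3.0000; X = C×(1-|H' mod 2 - 1|) = 0.102
m = L - C/2 = 0.15 - 0.051 = 0.099
Sector ⌊H'⌋ = 3 → (R',G',B') = (0.0, 0.102, 0.102)
RGB = ((R'+m)×255, (G'+m)×255, (B'+m)×255) = (25.245, 51.255, 51.255)
Round half up → RGB(25, 51, 51)


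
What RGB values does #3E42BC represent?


3E → 62 (R)
42 → 66 (G)
BC → 188 (B)
= RGB(62, 66, 188)


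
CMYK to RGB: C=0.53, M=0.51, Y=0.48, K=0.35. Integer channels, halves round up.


R = 255 × (1-C) × (1-K) = 255 × 0.47 × 0.65 = 77.9025 → 78
G = 255 × (1-M) × (1-K) = 255 × 0.49 × 0.65 = 81.2175 → 81
B = 255 × (1-Y) × (1-K) = 255 × 0.52 × 0.65 = 86.19 → 86
= RGB(78, 81, 86)


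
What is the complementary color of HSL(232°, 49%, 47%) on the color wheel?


Complement = opposite side of color wheel = hue + 180°
H' = (232 + 180) mod 360 = 52°
S and L unchanged.
= HSL(52°, 49%, 47%)


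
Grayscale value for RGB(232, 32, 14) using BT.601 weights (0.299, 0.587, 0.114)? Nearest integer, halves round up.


Gray = 0.299×R + 0.587×G + 0.114×B
Gray = 0.299×232 + 0.587×32 + 0.114×14
Gray = 69.368 + 18.784 + 1.596
Gray = 89.748 → round half up → 90
Gray = 90


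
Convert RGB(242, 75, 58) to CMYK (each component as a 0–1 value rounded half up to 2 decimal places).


R'=242/255≈0.9490, G'=75/255≈0.2941, B'=58/255≈0.2275
K = 1 - max(R',G',B') = 1 - 242/255 = 13/255 = 0.05098… → 0.05
(1-R'-K)/(1-K) simplifies to (max-R)/max with max = 242:
C = (242-242)/242 = 0/242 = 0 → 0.00
M = (242-75)/242 = 167/242 = 0.69008… → 0.69
Y = (242-58)/242 = 184/242 = 0.76033… → 0.76
= CMYK(0.00, 0.69, 0.76, 0.05)


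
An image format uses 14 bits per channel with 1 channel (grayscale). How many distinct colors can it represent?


Total bits = 14 bits/channel × 1 channels = 14 bits
Distinct colors = 2^14
= 16,384 colors


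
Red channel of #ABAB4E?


Color: #ABAB4E
R = AB = 171
G = AB = 171
B = 4E = 78
Red = 171


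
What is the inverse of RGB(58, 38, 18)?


Invert: (255-R, 255-G, 255-B)
R: 255-58 = 197
G: 255-38 = 217
B: 255-18 = 237
= RGB(197, 217, 237)


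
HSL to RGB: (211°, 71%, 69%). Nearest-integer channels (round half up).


H=211°, S=0.71, L=0.69
C = (1-|2L-1|)×S = (1-|0.38|)×0.71 = 0.4402
H' = H/60 = 211/60 ≈ 3.5167; X = C×(1-|H' mod 2 - 1|) ≈ 0.2128
m = L - C/2 = 0.69 - 0.2201 = 0.4699
Sector ⌊H'⌋ = 3 → (R',G',B') = (0.0, ≈0.2128, 0.4402)
RGB = ((R'+m)×255, (G'+m)×255, (B'+m)×255) = (119.8245, 174.07915, 232.0755)
Round half up → RGB(120, 174, 232)


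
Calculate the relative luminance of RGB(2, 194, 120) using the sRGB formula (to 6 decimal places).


Linearize each channel (sRGB transfer function): c = v/255; c_lin = c/12.92 if c ≤ 0.04045, else ((c+0.055)/1.055)^2.4
  R: 2/255 ≈ 0.007843 ≤ 0.04045 → 0.007843/12.92 ≈ 0.000607
  G: 194/255 ≈ 0.760784 > 0.04045 → ((0.760784+0.055)/1.055)^2.4 ≈ 0.539479
  B: 120/255 ≈ 0.470588 > 0.04045 → ((0.470588+0.055)/1.055)^2.4 ≈ 0.187821
R_lin = 0.000607, G_lin = 0.539479, B_lin = 0.187821
L = 0.2126×R + 0.7152×G + 0.0722×B
L = 0.2126×0.000607 + 0.7152×0.539479 + 0.0722×0.187821
L ≈ 0.399525


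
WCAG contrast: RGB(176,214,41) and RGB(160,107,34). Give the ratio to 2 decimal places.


Linearize each sRGB channel c=v/255: c/12.92 if c ≤ 0.04045 else ((c+0.055)/1.055)^2.4
L = 0.2126×R_lin + 0.7152×G_lin + 0.0722×B_lin
Color 1 (176,214,41):
  R=176: 176/255≈0.6902 > 0.04045 → ((0.6902+0.055)/1.055)^2.4 ≈ 0.43415
  G=214: 214/255≈0.8392 > 0.04045 → ((0.8392+0.055)/1.055)^2.4 ≈ 0.67244
  B=41: 41/255≈0.1608 > 0.04045 → ((0.1608+0.055)/1.055)^2.4 ≈ 0.02217
  L1 = 0.2126×0.43415 + 0.7152×0.67244 + 0.0722×0.02217 ≈ 0.57483
Color 2 (160,107,34):
  R=160: 160/255≈0.6275 > 0.04045 → ((0.6275+0.055)/1.055)^2.4 ≈ 0.35153
  G=107: 107/255≈0.4196 > 0.04045 → ((0.4196+0.055)/1.055)^2.4 ≈ 0.14703
  B=34: 34/255≈0.1333 > 0.04045 → ((0.1333+0.055)/1.055)^2.4 ≈ 0.01600
  L2 = 0.2126×0.35153 + 0.7152×0.14703 + 0.0722×0.01600 ≈ 0.18104
Lighter = 0.57483, Darker = 0.18104
Ratio = (L_lighter + 0.05) / (L_darker + 0.05)
Ratio = (0.57483 + 0.05) / (0.18104 + 0.05) = 0.62483 / 0.23104 ≈ 2.7044
Ratio ≈ 2.70:1


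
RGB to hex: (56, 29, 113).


R = 56 → 38 (hex)
G = 29 → 1D (hex)
B = 113 → 71 (hex)
Hex = #381D71


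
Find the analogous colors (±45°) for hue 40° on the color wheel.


Base hue: 40°
Left analog: (40 - 45) mod 360 = 355°
Right analog: (40 + 45) mod 360 = 85°
Analogous hues = 355° and 85°


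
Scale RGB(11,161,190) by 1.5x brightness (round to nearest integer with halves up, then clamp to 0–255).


Multiply each channel by 1.5, round half up, clamp to [0, 255]
R: 11×1.5 = 16.5 → round → 17
G: 161×1.5 = 241.5 → round → 242
B: 190×1.5 = 285 → clamp → 255
= RGB(17, 242, 255)


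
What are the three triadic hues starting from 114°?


Triadic: equally spaced at 120° intervals
H1 = 114°
H2 = (114 + 120) mod 360 = 234°
H3 = (114 + 240) mod 360 = 354°
Triadic = 114°, 234°, 354°


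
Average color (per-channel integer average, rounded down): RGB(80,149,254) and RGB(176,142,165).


Midpoint: each channel = ⌊(C₁+C₂)/2⌋
R: ⌊(80+176)/2⌋ = 128
G: ⌊(149+142)/2⌋ = 145
B: ⌊(254+165)/2⌋ = 209
= RGB(128, 145, 209)


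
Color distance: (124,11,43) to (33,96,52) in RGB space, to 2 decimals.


d = √[(R₁-R₂)² + (G₁-G₂)² + (B₁-B₂)²]
d = √[(124-33)² + (11-96)² + (43-52)²]
d = √[8281 + 7225 + 81]
d = √15587
d ≈ 124.85


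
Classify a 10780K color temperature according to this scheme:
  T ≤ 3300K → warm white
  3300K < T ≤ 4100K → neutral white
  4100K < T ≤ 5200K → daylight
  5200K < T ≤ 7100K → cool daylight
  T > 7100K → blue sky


Temperature: 10780K
10780K > 7100K → blue sky
Classification: blue sky


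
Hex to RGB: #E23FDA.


E2 → 226 (R)
3F → 63 (G)
DA → 218 (B)
= RGB(226, 63, 218)


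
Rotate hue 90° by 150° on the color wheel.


New hue = (H + rotation) mod 360
New hue = (90 + 150) mod 360
= 240 mod 360
= 240°


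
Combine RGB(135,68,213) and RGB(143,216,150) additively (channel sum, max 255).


Additive: each channel = min(255, C₁+C₂)
R: 135+143 = 278 → 255
G: 68+216 = 284 → 255
B: 213+150 = 363 → 255
= RGB(255, 255, 255)


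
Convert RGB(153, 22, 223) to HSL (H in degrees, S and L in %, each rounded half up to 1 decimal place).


Normalize: R'=153/255≈0.6000, G'=22/255≈0.0863, B'=223/255≈0.8745
Max=223/255, Min=22/255, Δ=Max-Min=201/255
L = (Max+Min)/2 = (223+22)/510 = 245/510 = 0.48039… → L = 48.0%
L ≤ 0.5 → S = Δ/(Max+Min) = 201/(223+22) = 201/245 = 0.82040… → S = 82.0%
(the 1/255 factors cancel in S and H, so raw channel differences can be used)
Max is B' → H = 60 × ((R-G)/Δ + 4) = 60 × ((153-22)/201 + 4)
  131/201 + 4 = 0.6517… + 4 = 4.6517…
  H = 60 × 4.6517… = 279.104…° → H = 279.1°
= HSL(279.1°, 82.0%, 48.0%)


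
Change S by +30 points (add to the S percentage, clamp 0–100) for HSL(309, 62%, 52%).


Original S = 62%
Adjustment = +30 percentage points
New S = 62 + (30) = 92
Clamp to [0, 100] → 92
= HSL(309°, 92%, 52%)


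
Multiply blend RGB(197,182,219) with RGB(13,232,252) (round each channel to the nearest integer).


Multiply: C = A×B/255, rounded to nearest integer
R: 197×13/255 = 2561/255 ≈ 10.043 → 10
G: 182×232/255 = 42224/255 ≈ 165.584 → 166
B: 219×252/255 = 55188/255 ≈ 216.424 → 216
= RGB(10, 166, 216)


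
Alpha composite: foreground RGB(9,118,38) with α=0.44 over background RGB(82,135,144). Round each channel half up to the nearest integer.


C = α×F + (1-α)×B, with 1-α = 0.56
R: 0.44×9 + 0.56×82 = 3.96 + 45.92 = 49.88 → 50
G: 0.44×118 + 0.56×135 = 51.92 + 75.60 = 127.52 → 128
B: 0.44×38 + 0.56×144 = 16.72 + 80.64 = 97.36 → 97
= RGB(50, 128, 97)


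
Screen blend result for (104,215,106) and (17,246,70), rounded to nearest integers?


Screen: C = 255 - (255-A)×(255-B)/255, rounded to nearest integer
R: 255 - (255-104)×(255-17)/255 = 255 - 35938/255 ≈ 255 - 140.933 = 114.067 → 114
G: 255 - (255-215)×(255-246)/255 = 255 - 360/255 ≈ 255 - 1.412 = 253.588 → 254
B: 255 - (255-106)×(255-70)/255 = 255 - 27565/255 ≈ 255 - 108.098 = 146.902 → 147
= RGB(114, 254, 147)


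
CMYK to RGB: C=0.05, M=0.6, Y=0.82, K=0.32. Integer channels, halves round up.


R = 255 × (1-C) × (1-K) = 255 × 0.95 × 0.68 = 164.73 → 165
G = 255 × (1-M) × (1-K) = 255 × 0.40 × 0.68 = 69.36 → 69
B = 255 × (1-Y) × (1-K) = 255 × 0.18 × 0.68 = 31.212 → 31
= RGB(165, 69, 31)


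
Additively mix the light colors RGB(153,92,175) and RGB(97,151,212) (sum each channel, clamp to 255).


Additive: each channel = min(255, C₁+C₂)
R: 153+97 = 250 → 250
G: 92+151 = 243 → 243
B: 175+212 = 387 → 255
= RGB(250, 243, 255)


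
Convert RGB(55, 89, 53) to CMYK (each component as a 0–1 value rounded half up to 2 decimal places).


R'=55/255≈0.2157, G'=89/255≈0.3490, B'=53/255≈0.2078
K = 1 - max(R',G',B') = 1 - 89/255 = 166/255 = 0.65098… → 0.65
(1-R'-K)/(1-K) simplifies to (max-R)/max with max = 89:
C = (89-55)/89 = 34/89 = 0.38202… → 0.38
M = (89-89)/89 = 0/89 = 0 → 0.00
Y = (89-53)/89 = 36/89 = 0.40449… → 0.40
= CMYK(0.38, 0.00, 0.40, 0.65)


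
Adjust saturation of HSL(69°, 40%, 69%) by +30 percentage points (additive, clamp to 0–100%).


Original S = 40%
Adjustment = +30 percentage points
New S = 40 + (30) = 70
Clamp to [0, 100] → 70
= HSL(69°, 70%, 69%)


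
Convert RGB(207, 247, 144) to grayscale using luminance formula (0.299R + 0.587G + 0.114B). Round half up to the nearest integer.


Gray = 0.299×R + 0.587×G + 0.114×B
Gray = 0.299×207 + 0.587×247 + 0.114×144
Gray = 61.893 + 144.989 + 16.416
Gray = 223.298 → round half up → 223
Gray = 223


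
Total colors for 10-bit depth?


Colors = 2^bits = 2^10
= 1,024 colors


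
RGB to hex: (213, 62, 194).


R = 213 → D5 (hex)
G = 62 → 3E (hex)
B = 194 → C2 (hex)
Hex = #D53EC2


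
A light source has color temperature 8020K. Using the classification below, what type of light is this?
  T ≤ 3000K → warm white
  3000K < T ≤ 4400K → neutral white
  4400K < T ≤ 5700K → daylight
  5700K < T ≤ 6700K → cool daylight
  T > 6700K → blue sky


Temperature: 8020K
8020K > 6700K → blue sky
Classification: blue sky


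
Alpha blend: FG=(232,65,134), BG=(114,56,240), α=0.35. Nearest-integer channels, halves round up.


C = α×F + (1-α)×B, with 1-α = 0.65
R: 0.35×232 + 0.65×114 = 81.20 + 74.10 = 155.30 → 155
G: 0.35×65 + 0.65×56 = 22.75 + 36.40 = 59.15 → 59
B: 0.35×134 + 0.65×240 = 46.90 + 156.00 = 202.90 → 203
= RGB(155, 59, 203)


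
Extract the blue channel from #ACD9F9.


Color: #ACD9F9
R = AC = 172
G = D9 = 217
B = F9 = 249
Blue = 249


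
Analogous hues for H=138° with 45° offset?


Base hue: 138°
Left analog: (138 - 45) mod 360 = 93°
Right analog: (138 + 45) mod 360 = 183°
Analogous hues = 93° and 183°


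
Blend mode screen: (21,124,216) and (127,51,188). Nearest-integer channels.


Screen: C = 255 - (255-A)×(255-B)/255, rounded to nearest integer
R: 255 - (255-21)×(255-127)/255 = 255 - 29952/255 ≈ 255 - 117.459 = 137.541 → 138
G: 255 - (255-124)×(255-51)/255 = 255 - 26724/255 ≈ 255 - 104.800 = 150.200 → 150
B: 255 - (255-216)×(255-188)/255 = 255 - 2613/255 ≈ 255 - 10.247 = 244.753 → 245
= RGB(138, 150, 245)


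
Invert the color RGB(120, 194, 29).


Invert: (255-R, 255-G, 255-B)
R: 255-120 = 135
G: 255-194 = 61
B: 255-29 = 226
= RGB(135, 61, 226)


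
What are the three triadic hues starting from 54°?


Triadic: equally spaced at 120° intervals
H1 = 54°
H2 = (54 + 120) mod 360 = 174°
H3 = (54 + 240) mod 360 = 294°
Triadic = 54°, 174°, 294°


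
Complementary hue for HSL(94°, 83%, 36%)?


Complement = opposite side of color wheel = hue + 180°
H' = (94 + 180) mod 360 = 274°
S and L unchanged.
= HSL(274°, 83%, 36%)


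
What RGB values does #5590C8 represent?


55 → 85 (R)
90 → 144 (G)
C8 → 200 (B)
= RGB(85, 144, 200)


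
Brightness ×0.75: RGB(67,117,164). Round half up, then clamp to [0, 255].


Multiply each channel by 0.75, round half up, clamp to [0, 255]
R: 67×0.75 = 50.25 → round → 50
G: 117×0.75 = 87.75 → round → 88
B: 164×0.75 = 123
= RGB(50, 88, 123)


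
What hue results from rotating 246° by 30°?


New hue = (H + rotation) mod 360
New hue = (246 + 30) mod 360
= 276 mod 360
= 276°


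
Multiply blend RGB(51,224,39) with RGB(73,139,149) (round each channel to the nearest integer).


Multiply: C = A×B/255, rounded to nearest integer
R: 51×73/255 = 3723/255 ≈ 14.600 → 15
G: 224×139/255 = 31136/255 ≈ 122.102 → 122
B: 39×149/255 = 5811/255 ≈ 22.788 → 23
= RGB(15, 122, 23)


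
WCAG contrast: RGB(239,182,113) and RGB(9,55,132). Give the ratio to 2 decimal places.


Linearize each sRGB channel c=v/255: c/12.92 if c ≤ 0.04045 else ((c+0.055)/1.055)^2.4
L = 0.2126×R_lin + 0.7152×G_lin + 0.0722×B_lin
Color 1 (239,182,113):
  R=239: 239/255≈0.9373 > 0.04045 → ((0.9373+0.055)/1.055)^2.4 ≈ 0.86316
  G=182: 182/255≈0.7137 > 0.04045 → ((0.7137+0.055)/1.055)^2.4 ≈ 0.46778
  B=113: 113/255≈0.4431 > 0.04045 → ((0.4431+0.055)/1.055)^2.4 ≈ 0.16513
  L1 = 0.2126×0.86316 + 0.7152×0.46778 + 0.0722×0.16513 ≈ 0.52999
Color 2 (9,55,132):
  R=9: 9/255≈0.0353 ≤ 0.04045 → 0.0353/12.92 ≈ 0.00273
  G=55: 55/255≈0.2157 > 0.04045 → ((0.2157+0.055)/1.055)^2.4 ≈ 0.03820
  B=132: 132/255≈0.5176 > 0.04045 → ((0.5176+0.055)/1.055)^2.4 ≈ 0.23074
  L2 = 0.2126×0.00273 + 0.7152×0.03820 + 0.0722×0.23074 ≈ 0.04456
Lighter = 0.52999, Darker = 0.04456
Ratio = (L_lighter + 0.05) / (L_darker + 0.05)
Ratio = (0.52999 + 0.05) / (0.04456 + 0.05) = 0.57999 / 0.09456 ≈ 6.1333
Ratio ≈ 6.13:1


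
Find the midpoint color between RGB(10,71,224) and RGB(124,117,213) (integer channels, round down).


Midpoint: each channel = ⌊(C₁+C₂)/2⌋
R: ⌊(10+124)/2⌋ = 67
G: ⌊(71+117)/2⌋ = 94
B: ⌊(224+213)/2⌋ = 218
= RGB(67, 94, 218)


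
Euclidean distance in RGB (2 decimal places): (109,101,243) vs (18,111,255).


d = √[(R₁-R₂)² + (G₁-G₂)² + (B₁-B₂)²]
d = √[(109-18)² + (101-111)² + (243-255)²]
d = √[8281 + 100 + 144]
d = √8525
d ≈ 92.33


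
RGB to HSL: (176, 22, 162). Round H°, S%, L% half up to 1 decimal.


Normalize: R'=176/255≈0.6902, G'=22/255≈0.0863, B'=162/255≈0.6353
Max=176/255, Min=22/255, Δ=Max-Min=154/255
L = (Max+Min)/2 = (176+22)/510 = 198/510 = 0.38823… → L = 38.8%
L ≤ 0.5 → S = Δ/(Max+Min) = 154/(176+22) = 154/198 = 0.77777… → S = 77.8%
(the 1/255 factors cancel in S and H, so raw channel differences can be used)
Max is R' → H = 60 × (((G-B)/Δ) mod 6) = 60 × (((22-162)/154) mod 6)
  (-140)/154 = -0.9090…; negative, so add 6 → 5.0909…
  H = 60 × 5.0909… = 305.454…° → H = 305.5°
= HSL(305.5°, 77.8%, 38.8%)


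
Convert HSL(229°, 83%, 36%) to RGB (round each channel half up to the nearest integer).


H=229°, S=0.83, L=0.36
C = (1-|2L-1|)×S = (1-|-0.28|)×0.83 = 0.5976
H' = H/60 = 229/60 ≈ 3.8167; X = C×(1-|H' mod 2 - 1|) = 0.10956
m = L - C/2 = 0.36 - 0.2988 = 0.0612
Sector ⌊H'⌋ = 3 → (R',G',B') = (0.0, 0.10956, 0.5976)
RGB = ((R'+m)×255, (G'+m)×255, (B'+m)×255) = (15.606, 43.5438, 167.994)
Round half up → RGB(16, 44, 168)


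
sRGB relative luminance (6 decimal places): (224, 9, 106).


Linearize each channel (sRGB transfer function): c = v/255; c_lin = c/12.92 if c ≤ 0.04045, else ((c+0.055)/1.055)^2.4
  R: 224/255 ≈ 0.878431 > 0.04045 → ((0.878431+0.055)/1.055)^2.4 ≈ 0.745404
  G: 9/255 ≈ 0.035294 ≤ 0.04045 → 0.035294/12.92 ≈ 0.002732
  B: 106/255 ≈ 0.415686 > 0.04045 → ((0.415686+0.055)/1.055)^2.4 ≈ 0.144128
R_lin = 0.745404, G_lin = 0.002732, B_lin = 0.144128
L = 0.2126×R + 0.7152×G + 0.0722×B
L = 0.2126×0.745404 + 0.7152×0.002732 + 0.0722×0.144128
L ≈ 0.170833


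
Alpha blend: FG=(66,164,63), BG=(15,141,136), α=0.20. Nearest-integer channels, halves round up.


C = α×F + (1-α)×B, with 1-α = 0.80
R: 0.20×66 + 0.80×15 = 13.20 + 12.00 = 25.20 → 25
G: 0.20×164 + 0.80×141 = 32.80 + 112.80 = 145.60 → 146
B: 0.20×63 + 0.80×136 = 12.60 + 108.80 = 121.40 → 121
= RGB(25, 146, 121)


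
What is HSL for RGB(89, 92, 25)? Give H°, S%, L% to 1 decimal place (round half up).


Normalize: R'=89/255≈0.3490, G'=92/255≈0.3608, B'=25/255≈0.0980
Max=92/255, Min=25/255, Δ=Max-Min=67/255
L = (Max+Min)/2 = (92+25)/510 = 117/510 = 0.22941… → L = 22.9%
L ≤ 0.5 → S = Δ/(Max+Min) = 67/(92+25) = 67/117 = 0.57264… → S = 57.3%
(the 1/255 factors cancel in S and H, so raw channel differences can be used)
Max is G' → H = 60 × ((B-R)/Δ + 2) = 60 × ((25-89)/67 + 2)
  -64/67 + 2 = -0.9552… + 2 = 1.0447…
  H = 60 × 1.0447… = 62.686…° → H = 62.7°
= HSL(62.7°, 57.3%, 22.9%)


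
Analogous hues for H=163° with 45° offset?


Base hue: 163°
Left analog: (163 - 45) mod 360 = 118°
Right analog: (163 + 45) mod 360 = 208°
Analogous hues = 118° and 208°


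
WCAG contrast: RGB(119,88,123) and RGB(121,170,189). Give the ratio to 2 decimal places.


Linearize each sRGB channel c=v/255: c/12.92 if c ≤ 0.04045 else ((c+0.055)/1.055)^2.4
L = 0.2126×R_lin + 0.7152×G_lin + 0.0722×B_lin
Color 1 (119,88,123):
  R=119: 119/255≈0.4667 > 0.04045 → ((0.4667+0.055)/1.055)^2.4 ≈ 0.18447
  G=88: 88/255≈0.3451 > 0.04045 → ((0.3451+0.055)/1.055)^2.4 ≈ 0.09759
  B=123: 123/255≈0.4824 > 0.04045 → ((0.4824+0.055)/1.055)^2.4 ≈ 0.19807
  L1 = 0.2126×0.18447 + 0.7152×0.09759 + 0.0722×0.19807 ≈ 0.12331
Color 2 (121,170,189):
  R=121: 121/255≈0.4745 > 0.04045 → ((0.4745+0.055)/1.055)^2.4 ≈ 0.19120
  G=170: 170/255≈0.6667 > 0.04045 → ((0.6667+0.055)/1.055)^2.4 ≈ 0.40198
  B=189: 189/255≈0.7412 > 0.04045 → ((0.7412+0.055)/1.055)^2.4 ≈ 0.50888
  L2 = 0.2126×0.19120 + 0.7152×0.40198 + 0.0722×0.50888 ≈ 0.36489
Lighter = 0.36489, Darker = 0.12331
Ratio = (L_lighter + 0.05) / (L_darker + 0.05)
Ratio = (0.36489 + 0.05) / (0.12331 + 0.05) = 0.41489 / 0.17331 ≈ 2.3938
Ratio ≈ 2.39:1


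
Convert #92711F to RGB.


92 → 146 (R)
71 → 113 (G)
1F → 31 (B)
= RGB(146, 113, 31)


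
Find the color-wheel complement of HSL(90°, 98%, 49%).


Complement = opposite side of color wheel = hue + 180°
H' = (90 + 180) mod 360 = 270°
S and L unchanged.
= HSL(270°, 98%, 49%)


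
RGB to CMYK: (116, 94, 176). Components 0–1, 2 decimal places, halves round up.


R'=116/255≈0.4549, G'=94/255≈0.3686, B'=176/255≈0.6902
K = 1 - max(R',G',B') = 1 - 176/255 = 79/255 = 0.30980… → 0.31
(1-R'-K)/(1-K) simplifies to (max-R)/max with max = 176:
C = (176-116)/176 = 60/176 = 0.34090… → 0.34
M = (176-94)/176 = 82/176 = 0.46590… → 0.47
Y = (176-176)/176 = 0/176 = 0 → 0.00
= CMYK(0.34, 0.47, 0.00, 0.31)


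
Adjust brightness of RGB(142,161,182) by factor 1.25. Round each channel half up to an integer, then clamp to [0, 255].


Multiply each channel by 1.25, round half up, clamp to [0, 255]
R: 142×1.25 = 177.5 → round → 178
G: 161×1.25 = 201.25 → round → 201
B: 182×1.25 = 227.5 → round → 228
= RGB(178, 201, 228)


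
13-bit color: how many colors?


Colors = 2^bits = 2^13
= 8,192 colors


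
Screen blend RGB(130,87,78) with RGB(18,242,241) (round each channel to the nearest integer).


Screen: C = 255 - (255-A)×(255-B)/255, rounded to nearest integer
R: 255 - (255-130)×(255-18)/255 = 255 - 29625/255 ≈ 255 - 116.176 = 138.824 → 139
G: 255 - (255-87)×(255-242)/255 = 255 - 2184/255 ≈ 255 - 8.565 = 246.435 → 246
B: 255 - (255-78)×(255-241)/255 = 255 - 2478/255 ≈ 255 - 9.718 = 245.282 → 245
= RGB(139, 246, 245)


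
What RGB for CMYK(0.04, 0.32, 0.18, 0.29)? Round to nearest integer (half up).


R = 255 × (1-C) × (1-K) = 255 × 0.96 × 0.71 = 173.808 → 174
G = 255 × (1-M) × (1-K) = 255 × 0.68 × 0.71 = 123.114 → 123
B = 255 × (1-Y) × (1-K) = 255 × 0.82 × 0.71 = 148.461 → 148
= RGB(174, 123, 148)


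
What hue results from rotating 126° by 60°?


New hue = (H + rotation) mod 360
New hue = (126 + 60) mod 360
= 186 mod 360
= 186°


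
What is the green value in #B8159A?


Color: #B8159A
R = B8 = 184
G = 15 = 21
B = 9A = 154
Green = 21


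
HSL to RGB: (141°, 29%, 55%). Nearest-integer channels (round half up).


H=141°, S=0.29, L=0.55
C = (1-|2L-1|)×S = (1-|0.10|)×0.29 = 0.261
H' = H/60 = 141/60 ≈ 2.3500; X = C×(1-|H' mod 2 - 1|) = 0.09135
m = L - C/2 = 0.55 - 0.1305 = 0.4195
Sector ⌊H'⌋ = 2 → (R',G',B') = (0.0, 0.261, 0.09135)
RGB = ((R'+m)×255, (G'+m)×255, (B'+m)×255) = (106.9725, 173.5275, 130.26675)
Round half up → RGB(107, 174, 130)


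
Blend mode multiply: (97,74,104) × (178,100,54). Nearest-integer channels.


Multiply: C = A×B/255, rounded to nearest integer
R: 97×178/255 = 17266/255 ≈ 67.710 → 68
G: 74×100/255 = 7400/255 ≈ 29.020 → 29
B: 104×54/255 = 5616/255 ≈ 22.024 → 22
= RGB(68, 29, 22)


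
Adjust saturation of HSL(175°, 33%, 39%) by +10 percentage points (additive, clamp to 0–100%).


Original S = 33%
Adjustment = +10 percentage points
New S = 33 + (10) = 43
Clamp to [0, 100] → 43
= HSL(175°, 43%, 39%)


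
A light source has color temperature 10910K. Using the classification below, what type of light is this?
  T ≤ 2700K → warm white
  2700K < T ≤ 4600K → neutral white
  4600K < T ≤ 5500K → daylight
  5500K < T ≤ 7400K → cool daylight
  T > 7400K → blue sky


Temperature: 10910K
10910K > 7400K → blue sky
Classification: blue sky


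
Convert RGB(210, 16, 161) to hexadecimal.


R = 210 → D2 (hex)
G = 16 → 10 (hex)
B = 161 → A1 (hex)
Hex = #D210A1


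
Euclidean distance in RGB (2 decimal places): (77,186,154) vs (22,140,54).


d = √[(R₁-R₂)² + (G₁-G₂)² + (B₁-B₂)²]
d = √[(77-22)² + (186-140)² + (154-54)²]
d = √[3025 + 2116 + 10000]
d = √15141
d ≈ 123.05


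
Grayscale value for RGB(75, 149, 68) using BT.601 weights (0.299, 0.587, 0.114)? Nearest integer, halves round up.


Gray = 0.299×R + 0.587×G + 0.114×B
Gray = 0.299×75 + 0.587×149 + 0.114×68
Gray = 22.425 + 87.463 + 7.752
Gray = 117.640 → round half up → 118
Gray = 118


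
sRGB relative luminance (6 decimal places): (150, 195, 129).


Linearize each channel (sRGB transfer function): c = v/255; c_lin = c/12.92 if c ≤ 0.04045, else ((c+0.055)/1.055)^2.4
  R: 150/255 ≈ 0.588235 > 0.04045 → ((0.588235+0.055)/1.055)^2.4 ≈ 0.304987
  G: 195/255 ≈ 0.764706 > 0.04045 → ((0.764706+0.055)/1.055)^2.4 ≈ 0.545724
  B: 129/255 ≈ 0.505882 > 0.04045 → ((0.505882+0.055)/1.055)^2.4 ≈ 0.219526
R_lin = 0.304987, G_lin = 0.545724, B_lin = 0.219526
L = 0.2126×R + 0.7152×G + 0.0722×B
L = 0.2126×0.304987 + 0.7152×0.545724 + 0.0722×0.219526
L ≈ 0.470992


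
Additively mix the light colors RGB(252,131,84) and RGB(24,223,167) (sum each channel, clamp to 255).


Additive: each channel = min(255, C₁+C₂)
R: 252+24 = 276 → 255
G: 131+223 = 354 → 255
B: 84+167 = 251 → 251
= RGB(255, 255, 251)


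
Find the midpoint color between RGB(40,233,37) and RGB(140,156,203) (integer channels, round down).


Midpoint: each channel = ⌊(C₁+C₂)/2⌋
R: ⌊(40+140)/2⌋ = 90
G: ⌊(233+156)/2⌋ = 194
B: ⌊(37+203)/2⌋ = 120
= RGB(90, 194, 120)


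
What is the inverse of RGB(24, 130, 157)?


Invert: (255-R, 255-G, 255-B)
R: 255-24 = 231
G: 255-130 = 125
B: 255-157 = 98
= RGB(231, 125, 98)


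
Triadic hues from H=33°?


Triadic: equally spaced at 120° intervals
H1 = 33°
H2 = (33 + 120) mod 360 = 153°
H3 = (33 + 240) mod 360 = 273°
Triadic = 33°, 153°, 273°


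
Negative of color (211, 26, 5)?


Invert: (255-R, 255-G, 255-B)
R: 255-211 = 44
G: 255-26 = 229
B: 255-5 = 250
= RGB(44, 229, 250)


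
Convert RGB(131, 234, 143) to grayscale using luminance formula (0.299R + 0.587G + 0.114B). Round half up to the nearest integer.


Gray = 0.299×R + 0.587×G + 0.114×B
Gray = 0.299×131 + 0.587×234 + 0.114×143
Gray = 39.169 + 137.358 + 16.302
Gray = 192.829 → round half up → 193
Gray = 193


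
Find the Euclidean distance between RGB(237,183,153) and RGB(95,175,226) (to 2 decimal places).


d = √[(R₁-R₂)² + (G₁-G₂)² + (B₁-B₂)²]
d = √[(237-95)² + (183-175)² + (153-226)²]
d = √[20164 + 64 + 5329]
d = √25557
d ≈ 159.87


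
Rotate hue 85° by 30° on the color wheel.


New hue = (H + rotation) mod 360
New hue = (85 + 30) mod 360
= 115 mod 360
= 115°


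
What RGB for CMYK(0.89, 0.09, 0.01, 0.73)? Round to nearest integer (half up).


R = 255 × (1-C) × (1-K) = 255 × 0.11 × 0.27 = 7.5735 → 8
G = 255 × (1-M) × (1-K) = 255 × 0.91 × 0.27 = 62.6535 → 63
B = 255 × (1-Y) × (1-K) = 255 × 0.99 × 0.27 = 68.1615 → 68
= RGB(8, 63, 68)


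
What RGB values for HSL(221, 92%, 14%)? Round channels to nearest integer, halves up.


H=221°, S=0.92, L=0.14
C = (1-|2L-1|)×S = (1-|-0.72|)×0.92 = 0.2576
H' = H/60 = 221/60 ≈ 3.6833; X = C×(1-|H' mod 2 - 1|) ≈ 0.0816
m = L - C/2 = 0.14 - 0.1288 = 0.0112
Sector ⌊H'⌋ = 3 → (R',G',B') = (0.0, ≈0.0816, 0.2576)
RGB = ((R'+m)×255, (G'+m)×255, (B'+m)×255) = (2.856, 23.6572, 68.544)
Round half up → RGB(3, 24, 69)


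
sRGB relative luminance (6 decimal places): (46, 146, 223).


Linearize each channel (sRGB transfer function): c = v/255; c_lin = c/12.92 if c ≤ 0.04045, else ((c+0.055)/1.055)^2.4
  R: 46/255 ≈ 0.180392 > 0.04045 → ((0.180392+0.055)/1.055)^2.4 ≈ 0.027321
  G: 146/255 ≈ 0.572549 > 0.04045 → ((0.572549+0.055)/1.055)^2.4 ≈ 0.287441
  B: 223/255 ≈ 0.874510 > 0.04045 → ((0.874510+0.055)/1.055)^2.4 ≈ 0.737910
R_lin = 0.027321, G_lin = 0.287441, B_lin = 0.737910
L = 0.2126×R + 0.7152×G + 0.0722×B
L = 0.2126×0.027321 + 0.7152×0.287441 + 0.0722×0.737910
L ≈ 0.264663


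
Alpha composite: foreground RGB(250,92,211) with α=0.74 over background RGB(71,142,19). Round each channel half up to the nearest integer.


C = α×F + (1-α)×B, with 1-α = 0.26
R: 0.74×250 + 0.26×71 = 185.00 + 18.46 = 203.46 → 203
G: 0.74×92 + 0.26×142 = 68.08 + 36.92 = 105.00 → 105
B: 0.74×211 + 0.26×19 = 156.14 + 4.94 = 161.08 → 161
= RGB(203, 105, 161)


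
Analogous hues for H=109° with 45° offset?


Base hue: 109°
Left analog: (109 - 45) mod 360 = 64°
Right analog: (109 + 45) mod 360 = 154°
Analogous hues = 64° and 154°


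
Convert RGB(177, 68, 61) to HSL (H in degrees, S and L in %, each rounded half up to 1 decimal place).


Normalize: R'=177/255≈0.6941, G'=68/255≈0.2667, B'=61/255≈0.2392
Max=177/255, Min=61/255, Δ=Max-Min=116/255
L = (Max+Min)/2 = (177+61)/510 = 238/510 = 0.46666… → L = 46.7%
L ≤ 0.5 → S = Δ/(Max+Min) = 116/(177+61) = 116/238 = 0.48739… → S = 48.7%
(the 1/255 factors cancel in S and H, so raw channel differences can be used)
Max is R' → H = 60 × (((G-B)/Δ) mod 6) = 60 × (((68-61)/116) mod 6)
  7/116 = 0.0603…
  H = 60 × 0.0603… = 3.620…° → H = 3.6°
= HSL(3.6°, 48.7%, 46.7%)


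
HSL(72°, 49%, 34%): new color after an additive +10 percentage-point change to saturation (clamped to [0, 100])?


Original S = 49%
Adjustment = +10 percentage points
New S = 49 + (10) = 59
Clamp to [0, 100] → 59
= HSL(72°, 59%, 34%)


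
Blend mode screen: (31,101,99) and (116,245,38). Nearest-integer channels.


Screen: C = 255 - (255-A)×(255-B)/255, rounded to nearest integer
R: 255 - (255-31)×(255-116)/255 = 255 - 31136/255 ≈ 255 - 122.102 = 132.898 → 133
G: 255 - (255-101)×(255-245)/255 = 255 - 1540/255 ≈ 255 - 6.039 = 248.961 → 249
B: 255 - (255-99)×(255-38)/255 = 255 - 33852/255 ≈ 255 - 132.753 = 122.247 → 122
= RGB(133, 249, 122)


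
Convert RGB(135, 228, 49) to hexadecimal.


R = 135 → 87 (hex)
G = 228 → E4 (hex)
B = 49 → 31 (hex)
Hex = #87E431


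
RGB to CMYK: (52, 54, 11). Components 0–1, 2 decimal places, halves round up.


R'=52/255≈0.2039, G'=54/255≈0.2118, B'=11/255≈0.0431
K = 1 - max(R',G',B') = 1 - 54/255 = 201/255 = 0.78823… → 0.79
(1-R'-K)/(1-K) simplifies to (max-R)/max with max = 54:
C = (54-52)/54 = 2/54 = 0.03703… → 0.04
M = (54-54)/54 = 0/54 = 0 → 0.00
Y = (54-11)/54 = 43/54 = 0.79629… → 0.80
= CMYK(0.04, 0.00, 0.80, 0.79)


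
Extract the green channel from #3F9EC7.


Color: #3F9EC7
R = 3F = 63
G = 9E = 158
B = C7 = 199
Green = 158


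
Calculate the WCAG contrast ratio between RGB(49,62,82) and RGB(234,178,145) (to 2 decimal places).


Linearize each sRGB channel c=v/255: c/12.92 if c ≤ 0.04045 else ((c+0.055)/1.055)^2.4
L = 0.2126×R_lin + 0.7152×G_lin + 0.0722×B_lin
Color 1 (49,62,82):
  R=49: 49/255≈0.1922 > 0.04045 → ((0.1922+0.055)/1.055)^2.4 ≈ 0.03071
  G=62: 62/255≈0.2431 > 0.04045 → ((0.2431+0.055)/1.055)^2.4 ≈ 0.04817
  B=82: 82/255≈0.3216 > 0.04045 → ((0.3216+0.055)/1.055)^2.4 ≈ 0.08438
  L1 = 0.2126×0.03071 + 0.7152×0.04817 + 0.0722×0.08438 ≈ 0.04707
Color 2 (234,178,145):
  R=234: 234/255≈0.9176 > 0.04045 → ((0.9176+0.055)/1.055)^2.4 ≈ 0.82279
  G=178: 178/255≈0.6980 > 0.04045 → ((0.6980+0.055)/1.055)^2.4 ≈ 0.44520
  B=145: 145/255≈0.5686 > 0.04045 → ((0.5686+0.055)/1.055)^2.4 ≈ 0.28315
  L2 = 0.2126×0.82279 + 0.7152×0.44520 + 0.0722×0.28315 ≈ 0.51378
Lighter = 0.51378, Darker = 0.04707
Ratio = (L_lighter + 0.05) / (L_darker + 0.05)
Ratio = (0.51378 + 0.05) / (0.04707 + 0.05) = 0.56378 / 0.09707 ≈ 5.8077
Ratio ≈ 5.81:1


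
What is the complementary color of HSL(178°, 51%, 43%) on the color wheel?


Complement = opposite side of color wheel = hue + 180°
H' = (178 + 180) mod 360 = 358°
S and L unchanged.
= HSL(358°, 51%, 43%)


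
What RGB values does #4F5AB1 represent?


4F → 79 (R)
5A → 90 (G)
B1 → 177 (B)
= RGB(79, 90, 177)


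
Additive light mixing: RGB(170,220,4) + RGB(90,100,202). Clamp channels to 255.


Additive: each channel = min(255, C₁+C₂)
R: 170+90 = 260 → 255
G: 220+100 = 320 → 255
B: 4+202 = 206 → 206
= RGB(255, 255, 206)


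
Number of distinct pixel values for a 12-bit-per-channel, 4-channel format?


Total bits = 12 bits/channel × 4 channels = 48 bits
Distinct pixel values = 2^48
= 281,474,976,710,656 pixel values


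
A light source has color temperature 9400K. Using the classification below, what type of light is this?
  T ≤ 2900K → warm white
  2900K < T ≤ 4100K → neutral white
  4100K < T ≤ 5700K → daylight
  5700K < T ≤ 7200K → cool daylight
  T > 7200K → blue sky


Temperature: 9400K
9400K > 7200K → blue sky
Classification: blue sky


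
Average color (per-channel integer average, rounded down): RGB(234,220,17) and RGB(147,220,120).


Midpoint: each channel = ⌊(C₁+C₂)/2⌋
R: ⌊(234+147)/2⌋ = 190
G: ⌊(220+220)/2⌋ = 220
B: ⌊(17+120)/2⌋ = 68
= RGB(190, 220, 68)


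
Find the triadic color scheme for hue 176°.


Triadic: equally spaced at 120° intervals
H1 = 176°
H2 = (176 + 120) mod 360 = 296°
H3 = (176 + 240) mod 360 = 56°
Triadic = 176°, 296°, 56°


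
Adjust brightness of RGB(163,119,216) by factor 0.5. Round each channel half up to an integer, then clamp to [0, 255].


Multiply each channel by 0.5, round half up, clamp to [0, 255]
R: 163×0.5 = 81.5 → round → 82
G: 119×0.5 = 59.5 → round → 60
B: 216×0.5 = 108
= RGB(82, 60, 108)


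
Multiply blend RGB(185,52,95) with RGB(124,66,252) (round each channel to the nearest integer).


Multiply: C = A×B/255, rounded to nearest integer
R: 185×124/255 = 22940/255 ≈ 89.961 → 90
G: 52×66/255 = 3432/255 ≈ 13.459 → 13
B: 95×252/255 = 23940/255 ≈ 93.882 → 94
= RGB(90, 13, 94)


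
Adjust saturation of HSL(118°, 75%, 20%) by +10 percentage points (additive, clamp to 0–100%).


Original S = 75%
Adjustment = +10 percentage points
New S = 75 + (10) = 85
Clamp to [0, 100] → 85
= HSL(118°, 85%, 20%)


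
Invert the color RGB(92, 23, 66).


Invert: (255-R, 255-G, 255-B)
R: 255-92 = 163
G: 255-23 = 232
B: 255-66 = 189
= RGB(163, 232, 189)


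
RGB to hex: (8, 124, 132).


R = 8 → 08 (hex)
G = 124 → 7C (hex)
B = 132 → 84 (hex)
Hex = #087C84


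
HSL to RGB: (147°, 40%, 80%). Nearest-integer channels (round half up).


H=147°, S=0.40, L=0.80
C = (1-|2L-1|)×S = (1-|0.60|)×0.40 = 0.16
H' = H/60 = 147/60 ≈ 2.4500; X = C×(1-|H' mod 2 - 1|) = 0.072
m = L - C/2 = 0.80 - 0.08 = 0.72
Sector ⌊H'⌋ = 2 → (R',G',B') = (0.0, 0.16, 0.072)
RGB = ((R'+m)×255, (G'+m)×255, (B'+m)×255) = (183.6, 224.4, 201.96)
Round half up → RGB(184, 224, 202)


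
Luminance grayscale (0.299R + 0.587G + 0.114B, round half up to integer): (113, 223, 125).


Gray = 0.299×R + 0.587×G + 0.114×B
Gray = 0.299×113 + 0.587×223 + 0.114×125
Gray = 33.787 + 130.901 + 14.250
Gray = 178.938 → round half up → 179
Gray = 179


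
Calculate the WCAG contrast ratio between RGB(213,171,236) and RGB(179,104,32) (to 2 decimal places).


Linearize each sRGB channel c=v/255: c/12.92 if c ≤ 0.04045 else ((c+0.055)/1.055)^2.4
L = 0.2126×R_lin + 0.7152×G_lin + 0.0722×B_lin
Color 1 (213,171,236):
  R=213: 213/255≈0.8353 > 0.04045 → ((0.8353+0.055)/1.055)^2.4 ≈ 0.66539
  G=171: 171/255≈0.6706 > 0.04045 → ((0.6706+0.055)/1.055)^2.4 ≈ 0.40724
  B=236: 236/255≈0.9255 > 0.04045 → ((0.9255+0.055)/1.055)^2.4 ≈ 0.83880
  L1 = 0.2126×0.66539 + 0.7152×0.40724 + 0.0722×0.83880 ≈ 0.49328
Color 2 (179,104,32):
  R=179: 179/255≈0.7020 > 0.04045 → ((0.7020+0.055)/1.055)^2.4 ≈ 0.45079
  G=104: 104/255≈0.4078 > 0.04045 → ((0.4078+0.055)/1.055)^2.4 ≈ 0.13843
  B=32: 32/255≈0.1255 > 0.04045 → ((0.1255+0.055)/1.055)^2.4 ≈ 0.01444
  L2 = 0.2126×0.45079 + 0.7152×0.13843 + 0.0722×0.01444 ≈ 0.19589
Lighter = 0.49328, Darker = 0.19589
Ratio = (L_lighter + 0.05) / (L_darker + 0.05)
Ratio = (0.49328 + 0.05) / (0.19589 + 0.05) = 0.54328 / 0.24589 ≈ 2.2095
Ratio ≈ 2.21:1


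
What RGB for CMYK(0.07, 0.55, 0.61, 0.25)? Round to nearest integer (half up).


R = 255 × (1-C) × (1-K) = 255 × 0.93 × 0.75 = 177.8625 → 178
G = 255 × (1-M) × (1-K) = 255 × 0.45 × 0.75 = 86.0625 → 86
B = 255 × (1-Y) × (1-K) = 255 × 0.39 × 0.75 = 74.5875 → 75
= RGB(178, 86, 75)


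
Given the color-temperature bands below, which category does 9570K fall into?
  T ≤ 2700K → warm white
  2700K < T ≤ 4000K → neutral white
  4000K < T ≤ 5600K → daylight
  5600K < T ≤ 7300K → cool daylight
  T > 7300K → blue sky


Temperature: 9570K
9570K > 7300K → blue sky
Classification: blue sky


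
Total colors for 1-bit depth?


Colors = 2^bits = 2^1
= 2 colors


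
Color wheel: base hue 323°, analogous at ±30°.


Base hue: 323°
Left analog: (323 - 30) mod 360 = 293°
Right analog: (323 + 30) mod 360 = 353°
Analogous hues = 293° and 353°


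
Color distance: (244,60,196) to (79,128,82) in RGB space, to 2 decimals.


d = √[(R₁-R₂)² + (G₁-G₂)² + (B₁-B₂)²]
d = √[(244-79)² + (60-128)² + (196-82)²]
d = √[27225 + 4624 + 12996]
d = √44845
d ≈ 211.77


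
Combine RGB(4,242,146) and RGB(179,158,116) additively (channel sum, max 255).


Additive: each channel = min(255, C₁+C₂)
R: 4+179 = 183 → 183
G: 242+158 = 400 → 255
B: 146+116 = 262 → 255
= RGB(183, 255, 255)


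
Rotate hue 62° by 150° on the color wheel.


New hue = (H + rotation) mod 360
New hue = (62 + 150) mod 360
= 212 mod 360
= 212°


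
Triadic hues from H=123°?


Triadic: equally spaced at 120° intervals
H1 = 123°
H2 = (123 + 120) mod 360 = 243°
H3 = (123 + 240) mod 360 = 3°
Triadic = 123°, 243°, 3°


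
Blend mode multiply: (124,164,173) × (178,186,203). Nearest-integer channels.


Multiply: C = A×B/255, rounded to nearest integer
R: 124×178/255 = 22072/255 ≈ 86.557 → 87
G: 164×186/255 = 30504/255 ≈ 119.624 → 120
B: 173×203/255 = 35119/255 ≈ 137.722 → 138
= RGB(87, 120, 138)


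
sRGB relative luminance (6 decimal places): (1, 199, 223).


Linearize each channel (sRGB transfer function): c = v/255; c_lin = c/12.92 if c ≤ 0.04045, else ((c+0.055)/1.055)^2.4
  R: 1/255 ≈ 0.003922 ≤ 0.04045 → 0.003922/12.92 ≈ 0.000304
  G: 199/255 ≈ 0.780392 > 0.04045 → ((0.780392+0.055)/1.055)^2.4 ≈ 0.571125
  B: 223/255 ≈ 0.874510 > 0.04045 → ((0.874510+0.055)/1.055)^2.4 ≈ 0.737910
R_lin = 0.000304, G_lin = 0.571125, B_lin = 0.737910
L = 0.2126×R + 0.7152×G + 0.0722×B
L = 0.2126×0.000304 + 0.7152×0.571125 + 0.0722×0.737910
L ≈ 0.461810


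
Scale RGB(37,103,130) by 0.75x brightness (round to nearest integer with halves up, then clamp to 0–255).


Multiply each channel by 0.75, round half up, clamp to [0, 255]
R: 37×0.75 = 27.75 → round → 28
G: 103×0.75 = 77.25 → round → 77
B: 130×0.75 = 97.5 → round → 98
= RGB(28, 77, 98)


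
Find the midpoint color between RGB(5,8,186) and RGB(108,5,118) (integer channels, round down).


Midpoint: each channel = ⌊(C₁+C₂)/2⌋
R: ⌊(5+108)/2⌋ = 56
G: ⌊(8+5)/2⌋ = 6
B: ⌊(186+118)/2⌋ = 152
= RGB(56, 6, 152)


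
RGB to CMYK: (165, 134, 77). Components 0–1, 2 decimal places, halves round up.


R'=165/255≈0.6471, G'=134/255≈0.5255, B'=77/255≈0.3020
K = 1 - max(R',G',B') = 1 - 165/255 = 90/255 = 0.35294… → 0.35
(1-R'-K)/(1-K) simplifies to (max-R)/max with max = 165:
C = (165-165)/165 = 0/165 = 0 → 0.00
M = (165-134)/165 = 31/165 = 0.18787… → 0.19
Y = (165-77)/165 = 88/165 = 0.53333… → 0.53
= CMYK(0.00, 0.19, 0.53, 0.35)


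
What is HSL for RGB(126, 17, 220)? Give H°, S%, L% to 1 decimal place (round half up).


Normalize: R'=126/255≈0.4941, G'=17/255≈0.0667, B'=220/255≈0.8627
Max=220/255, Min=17/255, Δ=Max-Min=203/255
L = (Max+Min)/2 = (220+17)/510 = 237/510 = 0.46470… → L = 46.5%
L ≤ 0.5 → S = Δ/(Max+Min) = 203/(220+17) = 203/237 = 0.85654… → S = 85.7%
(the 1/255 factors cancel in S and H, so raw channel differences can be used)
Max is B' → H = 60 × ((R-G)/Δ + 4) = 60 × ((126-17)/203 + 4)
  109/203 + 4 = 0.5369… + 4 = 4.5369…
  H = 60 × 4.5369… = 272.216…° → H = 272.2°
= HSL(272.2°, 85.7%, 46.5%)


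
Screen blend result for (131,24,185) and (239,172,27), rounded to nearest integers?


Screen: C = 255 - (255-A)×(255-B)/255, rounded to nearest integer
R: 255 - (255-131)×(255-239)/255 = 255 - 1984/255 ≈ 255 - 7.780 = 247.220 → 247
G: 255 - (255-24)×(255-172)/255 = 255 - 19173/255 ≈ 255 - 75.188 = 179.812 → 180
B: 255 - (255-185)×(255-27)/255 = 255 - 15960/255 ≈ 255 - 62.588 = 192.412 → 192
= RGB(247, 180, 192)
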